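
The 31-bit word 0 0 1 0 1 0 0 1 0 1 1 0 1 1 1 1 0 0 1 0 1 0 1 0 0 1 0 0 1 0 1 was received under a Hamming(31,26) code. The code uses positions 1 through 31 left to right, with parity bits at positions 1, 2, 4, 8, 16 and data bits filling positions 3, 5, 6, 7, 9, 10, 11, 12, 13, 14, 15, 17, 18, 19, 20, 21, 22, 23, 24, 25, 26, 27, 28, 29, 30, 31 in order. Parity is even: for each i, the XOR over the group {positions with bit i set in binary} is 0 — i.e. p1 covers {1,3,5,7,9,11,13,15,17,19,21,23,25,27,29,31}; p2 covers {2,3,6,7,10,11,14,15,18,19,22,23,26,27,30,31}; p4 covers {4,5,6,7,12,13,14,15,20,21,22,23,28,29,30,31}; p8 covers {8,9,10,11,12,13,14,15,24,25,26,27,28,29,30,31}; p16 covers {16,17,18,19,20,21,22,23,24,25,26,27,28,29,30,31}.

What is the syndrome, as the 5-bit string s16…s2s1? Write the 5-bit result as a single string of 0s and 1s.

s1 (pos 1,3,5,7,9,11,13,15,17,19,21,23,25,27,29,31): 0⊕1⊕1⊕0⊕0⊕1⊕1⊕1⊕0⊕1⊕1⊕1⊕0⊕0⊕1⊕1 = 0
s2 (pos 2,3,6,7,10,11,14,15,18,19,22,23,26,27,30,31): 0⊕1⊕0⊕0⊕1⊕1⊕1⊕1⊕0⊕1⊕0⊕1⊕1⊕0⊕0⊕1 = 1
s4 (pos 4,5,6,7,12,13,14,15,20,21,22,23,28,29,30,31): 0⊕1⊕0⊕0⊕0⊕1⊕1⊕1⊕0⊕1⊕0⊕1⊕0⊕1⊕0⊕1 = 0
s8 (pos 8,9,10,11,12,13,14,15,24,25,26,27,28,29,30,31): 1⊕0⊕1⊕1⊕0⊕1⊕1⊕1⊕0⊕0⊕1⊕0⊕0⊕1⊕0⊕1 = 1
s16 (pos 16,17,18,19,20,21,22,23,24,25,26,27,28,29,30,31): 1⊕0⊕0⊕1⊕0⊕1⊕0⊕1⊕0⊕0⊕1⊕0⊕0⊕1⊕0⊕1 = 1
Syndrome s16…s1 = 11010 → error at position 26.

11010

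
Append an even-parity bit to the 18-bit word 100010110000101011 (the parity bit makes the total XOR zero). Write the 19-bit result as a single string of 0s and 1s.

XOR of the 18 data bits: 1⊕0⊕0⊕0⊕1⊕0⊕1⊕1⊕0⊕0⊕0⊕0⊕1⊕0⊕1⊕0⊕1⊕1 = 0
Parity bit = 0 (so all 19 bits XOR to 0).

1000101100001010110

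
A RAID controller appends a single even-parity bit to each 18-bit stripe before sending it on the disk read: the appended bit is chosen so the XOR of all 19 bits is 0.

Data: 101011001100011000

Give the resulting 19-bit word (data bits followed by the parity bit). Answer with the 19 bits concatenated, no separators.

1010110011000110000

XOR of the 18 data bits: 1⊕0⊕1⊕0⊕1⊕1⊕0⊕0⊕1⊕1⊕0⊕0⊕0⊕1⊕1⊕0⊕0⊕0 = 0
Parity bit = 0 (so all 19 bits XOR to 0).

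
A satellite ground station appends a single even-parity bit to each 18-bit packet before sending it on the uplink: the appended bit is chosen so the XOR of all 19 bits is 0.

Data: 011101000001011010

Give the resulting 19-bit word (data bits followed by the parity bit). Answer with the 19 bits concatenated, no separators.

XOR of the 18 data bits: 0⊕1⊕1⊕1⊕0⊕1⊕0⊕0⊕0⊕0⊕0⊕1⊕0⊕1⊕1⊕0⊕1⊕0 = 0
Parity bit = 0 (so all 19 bits XOR to 0).

0111010000010110100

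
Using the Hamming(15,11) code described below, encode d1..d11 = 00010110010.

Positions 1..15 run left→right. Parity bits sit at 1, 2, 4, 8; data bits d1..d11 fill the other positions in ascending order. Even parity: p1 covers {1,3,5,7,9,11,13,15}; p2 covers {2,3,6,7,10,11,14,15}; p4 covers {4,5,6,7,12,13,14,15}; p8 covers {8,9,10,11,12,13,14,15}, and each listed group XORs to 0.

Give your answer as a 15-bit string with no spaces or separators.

Place data at non-parity positions: p1 p2 0 p4 0 0 1 p8 0 1 1 0 0 1 0
p1 (pos 1,3,5,7,9,11,13,15): XOR of data positions = 0⊕0⊕1⊕0⊕1⊕0⊕0 = 0
p2 (pos 2,3,6,7,10,11,14,15): XOR of data positions = 0⊕0⊕1⊕1⊕1⊕1⊕0 = 0
p4 (pos 4,5,6,7,12,13,14,15): XOR of data positions = 0⊕0⊕1⊕0⊕0⊕1⊕0 = 0
p8 (pos 8,9,10,11,12,13,14,15): XOR of data positions = 0⊕1⊕1⊕0⊕0⊕1⊕0 = 1
Codeword: 000000110110010

000000110110010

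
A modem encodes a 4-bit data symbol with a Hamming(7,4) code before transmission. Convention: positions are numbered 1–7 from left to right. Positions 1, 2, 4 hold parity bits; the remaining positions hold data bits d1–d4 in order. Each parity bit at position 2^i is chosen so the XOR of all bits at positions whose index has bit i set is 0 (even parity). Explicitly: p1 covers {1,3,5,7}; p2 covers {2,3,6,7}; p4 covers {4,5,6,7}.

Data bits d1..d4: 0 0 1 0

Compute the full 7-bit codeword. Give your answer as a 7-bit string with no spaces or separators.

Place data at non-parity positions: p1 p2 0 p4 0 1 0
p1 (pos 1,3,5,7): XOR of data positions = 0⊕0⊕0 = 0
p2 (pos 2,3,6,7): XOR of data positions = 0⊕1⊕0 = 1
p4 (pos 4,5,6,7): XOR of data positions = 0⊕1⊕0 = 1
Codeword: 0101010

0101010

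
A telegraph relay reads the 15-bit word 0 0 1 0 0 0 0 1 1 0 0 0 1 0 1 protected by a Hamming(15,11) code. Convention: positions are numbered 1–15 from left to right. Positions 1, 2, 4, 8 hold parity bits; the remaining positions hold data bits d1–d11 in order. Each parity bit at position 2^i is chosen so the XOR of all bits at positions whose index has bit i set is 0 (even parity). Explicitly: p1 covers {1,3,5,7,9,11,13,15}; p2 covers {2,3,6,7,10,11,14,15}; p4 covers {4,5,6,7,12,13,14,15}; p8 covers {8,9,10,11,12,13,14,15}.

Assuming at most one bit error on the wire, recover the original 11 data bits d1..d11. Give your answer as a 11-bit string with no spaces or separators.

s1 (pos 1,3,5,7,9,11,13,15): 0⊕1⊕0⊕0⊕1⊕0⊕1⊕1 = 0
s2 (pos 2,3,6,7,10,11,14,15): 0⊕1⊕0⊕0⊕0⊕0⊕0⊕1 = 0
s4 (pos 4,5,6,7,12,13,14,15): 0⊕0⊕0⊕0⊕0⊕1⊕0⊕1 = 0
s8 (pos 8,9,10,11,12,13,14,15): 1⊕1⊕0⊕0⊕0⊕1⊕0⊕1 = 0
Syndrome s8…s1 = 0000 → no error.
Read data bits from positions 3,5,6,7,9,10,11,12,13,14,15: 10001000101

10001000101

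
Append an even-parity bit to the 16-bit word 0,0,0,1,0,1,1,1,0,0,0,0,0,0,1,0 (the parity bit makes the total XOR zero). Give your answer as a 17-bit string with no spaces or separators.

XOR of the 16 data bits: 0⊕0⊕0⊕1⊕0⊕1⊕1⊕1⊕0⊕0⊕0⊕0⊕0⊕0⊕1⊕0 = 1
Parity bit = 1 (so all 17 bits XOR to 0).

00010111000000101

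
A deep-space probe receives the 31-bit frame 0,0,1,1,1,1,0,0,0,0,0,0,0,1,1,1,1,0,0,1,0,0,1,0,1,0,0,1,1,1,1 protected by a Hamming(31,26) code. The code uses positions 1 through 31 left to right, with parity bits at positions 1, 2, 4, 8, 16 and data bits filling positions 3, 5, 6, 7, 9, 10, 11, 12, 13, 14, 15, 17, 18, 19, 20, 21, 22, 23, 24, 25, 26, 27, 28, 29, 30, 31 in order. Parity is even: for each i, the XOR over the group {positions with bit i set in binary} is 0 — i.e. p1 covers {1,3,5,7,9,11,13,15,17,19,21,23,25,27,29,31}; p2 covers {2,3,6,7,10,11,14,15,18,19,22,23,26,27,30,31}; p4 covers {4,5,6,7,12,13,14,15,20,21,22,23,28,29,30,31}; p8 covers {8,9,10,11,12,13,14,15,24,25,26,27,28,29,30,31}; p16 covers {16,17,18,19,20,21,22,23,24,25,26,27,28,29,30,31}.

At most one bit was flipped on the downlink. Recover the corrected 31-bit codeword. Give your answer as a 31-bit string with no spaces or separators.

0011110000000111100100101001101

s1 (pos 1,3,5,7,9,11,13,15,17,19,21,23,25,27,29,31): 0⊕1⊕1⊕0⊕0⊕0⊕0⊕1⊕1⊕0⊕0⊕1⊕1⊕0⊕1⊕1 = 0
s2 (pos 2,3,6,7,10,11,14,15,18,19,22,23,26,27,30,31): 0⊕1⊕1⊕0⊕0⊕0⊕1⊕1⊕0⊕0⊕0⊕1⊕0⊕0⊕1⊕1 = 1
s4 (pos 4,5,6,7,12,13,14,15,20,21,22,23,28,29,30,31): 1⊕1⊕1⊕0⊕0⊕0⊕1⊕1⊕1⊕0⊕0⊕1⊕1⊕1⊕1⊕1 = 1
s8 (pos 8,9,10,11,12,13,14,15,24,25,26,27,28,29,30,31): 0⊕0⊕0⊕0⊕0⊕0⊕1⊕1⊕0⊕1⊕0⊕0⊕1⊕1⊕1⊕1 = 1
s16 (pos 16,17,18,19,20,21,22,23,24,25,26,27,28,29,30,31): 1⊕1⊕0⊕0⊕1⊕0⊕0⊕1⊕0⊕1⊕0⊕0⊕1⊕1⊕1⊕1 = 1
Syndrome s16…s1 = 11110 → error at position 30.
Flip position 30: 0011110000000111100100101001111 → 0011110000000111100100101001101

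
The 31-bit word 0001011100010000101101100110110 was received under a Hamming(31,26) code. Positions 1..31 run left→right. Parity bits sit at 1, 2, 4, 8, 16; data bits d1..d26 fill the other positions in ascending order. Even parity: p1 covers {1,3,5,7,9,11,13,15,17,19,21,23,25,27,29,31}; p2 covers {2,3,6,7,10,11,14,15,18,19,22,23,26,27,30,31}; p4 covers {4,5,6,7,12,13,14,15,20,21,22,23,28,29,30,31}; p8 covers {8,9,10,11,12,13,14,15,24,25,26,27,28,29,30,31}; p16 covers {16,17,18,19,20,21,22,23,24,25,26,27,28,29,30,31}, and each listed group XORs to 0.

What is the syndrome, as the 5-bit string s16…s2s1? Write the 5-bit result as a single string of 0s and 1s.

10100

s1 (pos 1,3,5,7,9,11,13,15,17,19,21,23,25,27,29,31): 0⊕0⊕0⊕1⊕0⊕0⊕0⊕0⊕1⊕1⊕0⊕1⊕0⊕1⊕1⊕0 = 0
s2 (pos 2,3,6,7,10,11,14,15,18,19,22,23,26,27,30,31): 0⊕0⊕1⊕1⊕0⊕0⊕0⊕0⊕0⊕1⊕1⊕1⊕1⊕1⊕1⊕0 = 0
s4 (pos 4,5,6,7,12,13,14,15,20,21,22,23,28,29,30,31): 1⊕0⊕1⊕1⊕1⊕0⊕0⊕0⊕1⊕0⊕1⊕1⊕0⊕1⊕1⊕0 = 1
s8 (pos 8,9,10,11,12,13,14,15,24,25,26,27,28,29,30,31): 1⊕0⊕0⊕0⊕1⊕0⊕0⊕0⊕0⊕0⊕1⊕1⊕0⊕1⊕1⊕0 = 0
s16 (pos 16,17,18,19,20,21,22,23,24,25,26,27,28,29,30,31): 0⊕1⊕0⊕1⊕1⊕0⊕1⊕1⊕0⊕0⊕1⊕1⊕0⊕1⊕1⊕0 = 1
Syndrome s16…s1 = 10100 → error at position 20.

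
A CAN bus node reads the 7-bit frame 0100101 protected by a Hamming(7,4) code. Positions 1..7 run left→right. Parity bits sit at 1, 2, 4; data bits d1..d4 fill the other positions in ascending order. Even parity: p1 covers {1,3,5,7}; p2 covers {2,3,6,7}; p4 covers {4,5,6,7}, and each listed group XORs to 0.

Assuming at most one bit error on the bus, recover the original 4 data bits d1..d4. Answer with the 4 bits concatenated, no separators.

0101

s1 (pos 1,3,5,7): 0⊕0⊕1⊕1 = 0
s2 (pos 2,3,6,7): 1⊕0⊕0⊕1 = 0
s4 (pos 4,5,6,7): 0⊕1⊕0⊕1 = 0
Syndrome s4…s1 = 000 → no error.
Read data bits from positions 3,5,6,7: 0101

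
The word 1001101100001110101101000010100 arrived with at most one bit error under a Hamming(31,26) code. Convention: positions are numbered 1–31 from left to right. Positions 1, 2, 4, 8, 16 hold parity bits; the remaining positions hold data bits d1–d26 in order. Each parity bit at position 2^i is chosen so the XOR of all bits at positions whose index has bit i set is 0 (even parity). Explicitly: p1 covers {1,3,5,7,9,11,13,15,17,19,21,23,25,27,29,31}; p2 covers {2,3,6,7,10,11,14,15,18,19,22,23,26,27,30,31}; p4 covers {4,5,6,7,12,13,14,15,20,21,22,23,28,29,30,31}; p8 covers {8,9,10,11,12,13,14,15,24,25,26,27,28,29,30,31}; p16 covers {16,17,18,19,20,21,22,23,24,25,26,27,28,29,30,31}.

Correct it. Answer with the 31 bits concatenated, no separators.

1001001100001110101101000010100

s1 (pos 1,3,5,7,9,11,13,15,17,19,21,23,25,27,29,31): 1⊕0⊕1⊕1⊕0⊕0⊕1⊕1⊕1⊕1⊕0⊕0⊕0⊕1⊕1⊕0 = 1
s2 (pos 2,3,6,7,10,11,14,15,18,19,22,23,26,27,30,31): 0⊕0⊕0⊕1⊕0⊕0⊕1⊕1⊕0⊕1⊕1⊕0⊕0⊕1⊕0⊕0 = 0
s4 (pos 4,5,6,7,12,13,14,15,20,21,22,23,28,29,30,31): 1⊕1⊕0⊕1⊕0⊕1⊕1⊕1⊕1⊕0⊕1⊕0⊕0⊕1⊕0⊕0 = 1
s8 (pos 8,9,10,11,12,13,14,15,24,25,26,27,28,29,30,31): 1⊕0⊕0⊕0⊕0⊕1⊕1⊕1⊕0⊕0⊕0⊕1⊕0⊕1⊕0⊕0 = 0
s16 (pos 16,17,18,19,20,21,22,23,24,25,26,27,28,29,30,31): 0⊕1⊕0⊕1⊕1⊕0⊕1⊕0⊕0⊕0⊕0⊕1⊕0⊕1⊕0⊕0 = 0
Syndrome s16…s1 = 00101 → error at position 5.
Flip position 5: 1001101100001110101101000010100 → 1001001100001110101101000010100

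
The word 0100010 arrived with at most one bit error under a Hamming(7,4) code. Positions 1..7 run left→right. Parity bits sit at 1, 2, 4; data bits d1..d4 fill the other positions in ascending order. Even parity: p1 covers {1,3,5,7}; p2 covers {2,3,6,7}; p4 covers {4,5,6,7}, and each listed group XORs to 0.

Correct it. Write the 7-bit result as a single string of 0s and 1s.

0101010

s1 (pos 1,3,5,7): 0⊕0⊕0⊕0 = 0
s2 (pos 2,3,6,7): 1⊕0⊕1⊕0 = 0
s4 (pos 4,5,6,7): 0⊕0⊕1⊕0 = 1
Syndrome s4…s1 = 100 → error at position 4.
Flip position 4: 0100010 → 0101010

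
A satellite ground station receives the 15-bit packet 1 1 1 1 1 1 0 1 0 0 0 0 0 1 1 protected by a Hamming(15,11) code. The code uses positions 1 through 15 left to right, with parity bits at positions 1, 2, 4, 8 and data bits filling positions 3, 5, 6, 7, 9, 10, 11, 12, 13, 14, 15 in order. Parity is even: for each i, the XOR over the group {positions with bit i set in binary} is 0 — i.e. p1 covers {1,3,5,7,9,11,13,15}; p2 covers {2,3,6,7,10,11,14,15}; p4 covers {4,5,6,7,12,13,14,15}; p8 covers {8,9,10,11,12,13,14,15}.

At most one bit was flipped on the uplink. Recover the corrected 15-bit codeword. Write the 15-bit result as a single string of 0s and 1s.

111111010000001

s1 (pos 1,3,5,7,9,11,13,15): 1⊕1⊕1⊕0⊕0⊕0⊕0⊕1 = 0
s2 (pos 2,3,6,7,10,11,14,15): 1⊕1⊕1⊕0⊕0⊕0⊕1⊕1 = 1
s4 (pos 4,5,6,7,12,13,14,15): 1⊕1⊕1⊕0⊕0⊕0⊕1⊕1 = 1
s8 (pos 8,9,10,11,12,13,14,15): 1⊕0⊕0⊕0⊕0⊕0⊕1⊕1 = 1
Syndrome s8…s1 = 1110 → error at position 14.
Flip position 14: 111111010000011 → 111111010000001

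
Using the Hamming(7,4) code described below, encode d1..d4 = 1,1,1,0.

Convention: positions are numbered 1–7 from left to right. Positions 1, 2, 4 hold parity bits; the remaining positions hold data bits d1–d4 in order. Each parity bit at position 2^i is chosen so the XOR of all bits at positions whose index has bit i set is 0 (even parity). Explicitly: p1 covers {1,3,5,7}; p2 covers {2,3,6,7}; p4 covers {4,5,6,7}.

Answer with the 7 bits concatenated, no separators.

Place data at non-parity positions: p1 p2 1 p4 1 1 0
p1 (pos 1,3,5,7): XOR of data positions = 1⊕1⊕0 = 0
p2 (pos 2,3,6,7): XOR of data positions = 1⊕1⊕0 = 0
p4 (pos 4,5,6,7): XOR of data positions = 1⊕1⊕0 = 0
Codeword: 0010110

0010110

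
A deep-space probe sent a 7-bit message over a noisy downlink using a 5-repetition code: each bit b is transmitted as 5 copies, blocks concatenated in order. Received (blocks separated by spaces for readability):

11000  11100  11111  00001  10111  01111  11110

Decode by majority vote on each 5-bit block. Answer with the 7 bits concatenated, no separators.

Block 1 (11000): 2 ones → 0
Block 2 (11100): 3 ones → 1
Block 3 (11111): 5 ones → 1
Block 4 (00001): 1 one → 0
Block 5 (10111): 4 ones → 1
Block 6 (01111): 4 ones → 1
Block 7 (11110): 4 ones → 1

0110111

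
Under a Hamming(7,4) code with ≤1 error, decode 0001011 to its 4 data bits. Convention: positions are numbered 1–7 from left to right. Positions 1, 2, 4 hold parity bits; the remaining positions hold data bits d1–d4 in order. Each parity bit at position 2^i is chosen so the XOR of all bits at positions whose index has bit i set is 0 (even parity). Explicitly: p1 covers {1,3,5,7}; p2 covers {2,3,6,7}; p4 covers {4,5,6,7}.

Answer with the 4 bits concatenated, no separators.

0111

s1 (pos 1,3,5,7): 0⊕0⊕0⊕1 = 1
s2 (pos 2,3,6,7): 0⊕0⊕1⊕1 = 0
s4 (pos 4,5,6,7): 1⊕0⊕1⊕1 = 1
Syndrome s4…s1 = 101 → error at position 5.
Flip position 5: 0001011 → 0001111
Read data bits from positions 3,5,6,7: 0111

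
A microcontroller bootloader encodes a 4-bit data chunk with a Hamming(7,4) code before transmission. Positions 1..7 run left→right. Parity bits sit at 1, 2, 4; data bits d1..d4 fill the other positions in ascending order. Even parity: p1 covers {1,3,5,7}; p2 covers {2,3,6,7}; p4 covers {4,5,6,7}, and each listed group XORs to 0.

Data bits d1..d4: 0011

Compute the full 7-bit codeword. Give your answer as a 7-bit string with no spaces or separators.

Place data at non-parity positions: p1 p2 0 p4 0 1 1
p1 (pos 1,3,5,7): XOR of data positions = 0⊕0⊕1 = 1
p2 (pos 2,3,6,7): XOR of data positions = 0⊕1⊕1 = 0
p4 (pos 4,5,6,7): XOR of data positions = 0⊕1⊕1 = 0
Codeword: 1000011

1000011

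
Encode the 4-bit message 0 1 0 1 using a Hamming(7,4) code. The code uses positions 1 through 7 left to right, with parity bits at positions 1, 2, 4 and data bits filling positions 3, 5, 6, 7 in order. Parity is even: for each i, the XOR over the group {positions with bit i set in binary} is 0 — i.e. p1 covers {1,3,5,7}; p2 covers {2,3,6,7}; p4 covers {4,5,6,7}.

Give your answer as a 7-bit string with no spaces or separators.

Place data at non-parity positions: p1 p2 0 p4 1 0 1
p1 (pos 1,3,5,7): XOR of data positions = 0⊕1⊕1 = 0
p2 (pos 2,3,6,7): XOR of data positions = 0⊕0⊕1 = 1
p4 (pos 4,5,6,7): XOR of data positions = 1⊕0⊕1 = 0
Codeword: 0100101

0100101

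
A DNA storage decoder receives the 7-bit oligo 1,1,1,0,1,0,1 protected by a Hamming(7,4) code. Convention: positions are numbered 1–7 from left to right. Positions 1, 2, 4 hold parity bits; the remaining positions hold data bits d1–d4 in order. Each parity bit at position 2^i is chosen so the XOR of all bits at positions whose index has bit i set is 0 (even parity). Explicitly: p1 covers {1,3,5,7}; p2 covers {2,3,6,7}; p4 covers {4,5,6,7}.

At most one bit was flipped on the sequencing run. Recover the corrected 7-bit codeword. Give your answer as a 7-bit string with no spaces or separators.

s1 (pos 1,3,5,7): 1⊕1⊕1⊕1 = 0
s2 (pos 2,3,6,7): 1⊕1⊕0⊕1 = 1
s4 (pos 4,5,6,7): 0⊕1⊕0⊕1 = 0
Syndrome s4…s1 = 010 → error at position 2.
Flip position 2: 1110101 → 1010101

1010101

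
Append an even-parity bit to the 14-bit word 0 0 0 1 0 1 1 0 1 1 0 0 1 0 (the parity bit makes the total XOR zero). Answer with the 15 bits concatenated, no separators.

XOR of the 14 data bits: 0⊕0⊕0⊕1⊕0⊕1⊕1⊕0⊕1⊕1⊕0⊕0⊕1⊕0 = 0
Parity bit = 0 (so all 15 bits XOR to 0).

000101101100100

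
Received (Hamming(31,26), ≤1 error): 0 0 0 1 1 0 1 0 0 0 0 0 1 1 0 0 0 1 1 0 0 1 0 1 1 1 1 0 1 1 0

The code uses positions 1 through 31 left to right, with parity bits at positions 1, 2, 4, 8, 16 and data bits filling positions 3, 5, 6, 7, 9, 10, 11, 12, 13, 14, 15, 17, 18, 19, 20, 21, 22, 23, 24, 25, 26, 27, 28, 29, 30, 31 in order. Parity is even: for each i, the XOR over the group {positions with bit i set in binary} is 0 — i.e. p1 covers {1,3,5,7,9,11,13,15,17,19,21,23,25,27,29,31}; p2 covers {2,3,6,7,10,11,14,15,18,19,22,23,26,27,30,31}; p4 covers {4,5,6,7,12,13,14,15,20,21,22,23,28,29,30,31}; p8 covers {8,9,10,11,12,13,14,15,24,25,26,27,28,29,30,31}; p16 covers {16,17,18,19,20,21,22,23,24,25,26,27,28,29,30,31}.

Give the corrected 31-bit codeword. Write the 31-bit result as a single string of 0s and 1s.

0001101000001100111001011110110

s1 (pos 1,3,5,7,9,11,13,15,17,19,21,23,25,27,29,31): 0⊕0⊕1⊕1⊕0⊕0⊕1⊕0⊕0⊕1⊕0⊕0⊕1⊕1⊕1⊕0 = 1
s2 (pos 2,3,6,7,10,11,14,15,18,19,22,23,26,27,30,31): 0⊕0⊕0⊕1⊕0⊕0⊕1⊕0⊕1⊕1⊕1⊕0⊕1⊕1⊕1⊕0 = 0
s4 (pos 4,5,6,7,12,13,14,15,20,21,22,23,28,29,30,31): 1⊕1⊕0⊕1⊕0⊕1⊕1⊕0⊕0⊕0⊕1⊕0⊕0⊕1⊕1⊕0 = 0
s8 (pos 8,9,10,11,12,13,14,15,24,25,26,27,28,29,30,31): 0⊕0⊕0⊕0⊕0⊕1⊕1⊕0⊕1⊕1⊕1⊕1⊕0⊕1⊕1⊕0 = 0
s16 (pos 16,17,18,19,20,21,22,23,24,25,26,27,28,29,30,31): 0⊕0⊕1⊕1⊕0⊕0⊕1⊕0⊕1⊕1⊕1⊕1⊕0⊕1⊕1⊕0 = 1
Syndrome s16…s1 = 10001 → error at position 17.
Flip position 17: 0001101000001100011001011110110 → 0001101000001100111001011110110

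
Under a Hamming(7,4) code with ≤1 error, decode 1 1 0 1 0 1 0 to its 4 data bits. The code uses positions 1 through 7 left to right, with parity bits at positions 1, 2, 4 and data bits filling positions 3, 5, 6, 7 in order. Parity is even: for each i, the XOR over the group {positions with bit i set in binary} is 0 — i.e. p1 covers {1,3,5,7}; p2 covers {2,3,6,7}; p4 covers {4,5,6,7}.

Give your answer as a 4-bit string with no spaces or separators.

s1 (pos 1,3,5,7): 1⊕0⊕0⊕0 = 1
s2 (pos 2,3,6,7): 1⊕0⊕1⊕0 = 0
s4 (pos 4,5,6,7): 1⊕0⊕1⊕0 = 0
Syndrome s4…s1 = 001 → error at position 1.
Flip position 1: 1101010 → 0101010
Read data bits from positions 3,5,6,7: 0010

0010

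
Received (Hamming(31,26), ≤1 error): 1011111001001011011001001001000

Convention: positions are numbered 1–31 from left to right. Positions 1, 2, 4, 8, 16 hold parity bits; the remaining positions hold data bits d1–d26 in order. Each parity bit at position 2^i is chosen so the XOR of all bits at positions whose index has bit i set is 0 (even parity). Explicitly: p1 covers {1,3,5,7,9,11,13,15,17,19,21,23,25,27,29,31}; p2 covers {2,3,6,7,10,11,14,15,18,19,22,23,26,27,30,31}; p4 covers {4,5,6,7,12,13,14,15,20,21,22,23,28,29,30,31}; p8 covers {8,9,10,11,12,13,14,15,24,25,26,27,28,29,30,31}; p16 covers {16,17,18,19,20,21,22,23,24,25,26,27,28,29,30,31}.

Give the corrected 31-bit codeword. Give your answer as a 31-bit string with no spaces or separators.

1011111101001011011001001001000

s1 (pos 1,3,5,7,9,11,13,15,17,19,21,23,25,27,29,31): 1⊕1⊕1⊕1⊕0⊕0⊕1⊕1⊕0⊕1⊕0⊕0⊕1⊕0⊕0⊕0 = 0
s2 (pos 2,3,6,7,10,11,14,15,18,19,22,23,26,27,30,31): 0⊕1⊕1⊕1⊕1⊕0⊕0⊕1⊕1⊕1⊕1⊕0⊕0⊕0⊕0⊕0 = 0
s4 (pos 4,5,6,7,12,13,14,15,20,21,22,23,28,29,30,31): 1⊕1⊕1⊕1⊕0⊕1⊕0⊕1⊕0⊕0⊕1⊕0⊕1⊕0⊕0⊕0 = 0
s8 (pos 8,9,10,11,12,13,14,15,24,25,26,27,28,29,30,31): 0⊕0⊕1⊕0⊕0⊕1⊕0⊕1⊕0⊕1⊕0⊕0⊕1⊕0⊕0⊕0 = 1
s16 (pos 16,17,18,19,20,21,22,23,24,25,26,27,28,29,30,31): 1⊕0⊕1⊕1⊕0⊕0⊕1⊕0⊕0⊕1⊕0⊕0⊕1⊕0⊕0⊕0 = 0
Syndrome s16…s1 = 01000 → error at position 8.
Flip position 8: 1011111001001011011001001001000 → 1011111101001011011001001001000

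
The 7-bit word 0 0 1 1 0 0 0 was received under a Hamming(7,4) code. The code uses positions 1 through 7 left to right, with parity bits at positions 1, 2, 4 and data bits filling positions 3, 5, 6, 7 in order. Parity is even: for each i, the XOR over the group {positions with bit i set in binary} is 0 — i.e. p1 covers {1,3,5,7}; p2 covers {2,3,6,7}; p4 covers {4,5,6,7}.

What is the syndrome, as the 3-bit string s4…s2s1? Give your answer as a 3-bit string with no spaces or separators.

111

s1 (pos 1,3,5,7): 0⊕1⊕0⊕0 = 1
s2 (pos 2,3,6,7): 0⊕1⊕0⊕0 = 1
s4 (pos 4,5,6,7): 1⊕0⊕0⊕0 = 1
Syndrome s4…s1 = 111 → error at position 7.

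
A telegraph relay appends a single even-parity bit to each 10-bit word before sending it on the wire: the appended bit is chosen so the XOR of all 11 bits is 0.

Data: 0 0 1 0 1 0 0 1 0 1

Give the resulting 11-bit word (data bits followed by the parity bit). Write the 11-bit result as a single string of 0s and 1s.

00101001010

XOR of the 10 data bits: 0⊕0⊕1⊕0⊕1⊕0⊕0⊕1⊕0⊕1 = 0
Parity bit = 0 (so all 11 bits XOR to 0).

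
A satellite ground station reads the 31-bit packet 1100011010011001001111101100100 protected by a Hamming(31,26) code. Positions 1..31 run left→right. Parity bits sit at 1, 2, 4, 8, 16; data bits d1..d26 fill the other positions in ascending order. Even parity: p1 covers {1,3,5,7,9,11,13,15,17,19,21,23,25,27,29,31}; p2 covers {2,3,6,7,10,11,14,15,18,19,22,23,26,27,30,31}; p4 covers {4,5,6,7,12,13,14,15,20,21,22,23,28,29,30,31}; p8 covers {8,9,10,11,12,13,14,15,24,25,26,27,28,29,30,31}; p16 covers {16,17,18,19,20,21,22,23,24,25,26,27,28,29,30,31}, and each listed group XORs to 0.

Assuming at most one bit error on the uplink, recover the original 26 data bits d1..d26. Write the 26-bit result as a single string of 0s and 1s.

s1 (pos 1,3,5,7,9,11,13,15,17,19,21,23,25,27,29,31): 1⊕0⊕0⊕1⊕1⊕0⊕1⊕0⊕0⊕1⊕1⊕1⊕1⊕0⊕1⊕0 = 1
s2 (pos 2,3,6,7,10,11,14,15,18,19,22,23,26,27,30,31): 1⊕0⊕1⊕1⊕0⊕0⊕0⊕0⊕0⊕1⊕1⊕1⊕1⊕0⊕0⊕0 = 1
s4 (pos 4,5,6,7,12,13,14,15,20,21,22,23,28,29,30,31): 0⊕0⊕1⊕1⊕1⊕1⊕0⊕0⊕1⊕1⊕1⊕1⊕0⊕1⊕0⊕0 = 1
s8 (pos 8,9,10,11,12,13,14,15,24,25,26,27,28,29,30,31): 0⊕1⊕0⊕0⊕1⊕1⊕0⊕0⊕0⊕1⊕1⊕0⊕0⊕1⊕0⊕0 = 0
s16 (pos 16,17,18,19,20,21,22,23,24,25,26,27,28,29,30,31): 1⊕0⊕0⊕1⊕1⊕1⊕1⊕1⊕0⊕1⊕1⊕0⊕0⊕1⊕0⊕0 = 1
Syndrome s16…s1 = 10111 → error at position 23.
Flip position 23: 1100011010011001001111101100100 → 1100011010011001001111001100100
Read data bits from positions 3,5,6,7,9,10,11,12,13,14,15,17,18,19,20,21,22,23,24,25,26,27,28,29,30,31: 00111001100001111001100100

00111001100001111001100100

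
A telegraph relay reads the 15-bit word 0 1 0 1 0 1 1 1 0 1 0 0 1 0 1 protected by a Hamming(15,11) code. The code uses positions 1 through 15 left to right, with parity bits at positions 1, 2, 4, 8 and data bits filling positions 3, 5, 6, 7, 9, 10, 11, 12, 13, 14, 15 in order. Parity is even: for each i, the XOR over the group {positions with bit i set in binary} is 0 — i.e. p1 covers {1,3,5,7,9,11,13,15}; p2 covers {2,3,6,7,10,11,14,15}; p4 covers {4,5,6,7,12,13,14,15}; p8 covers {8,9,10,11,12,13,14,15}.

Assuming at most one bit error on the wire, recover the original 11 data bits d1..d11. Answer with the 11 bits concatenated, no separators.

00100100101

s1 (pos 1,3,5,7,9,11,13,15): 0⊕0⊕0⊕1⊕0⊕0⊕1⊕1 = 1
s2 (pos 2,3,6,7,10,11,14,15): 1⊕0⊕1⊕1⊕1⊕0⊕0⊕1 = 1
s4 (pos 4,5,6,7,12,13,14,15): 1⊕0⊕1⊕1⊕0⊕1⊕0⊕1 = 1
s8 (pos 8,9,10,11,12,13,14,15): 1⊕0⊕1⊕0⊕0⊕1⊕0⊕1 = 0
Syndrome s8…s1 = 0111 → error at position 7.
Flip position 7: 010101110100101 → 010101010100101
Read data bits from positions 3,5,6,7,9,10,11,12,13,14,15: 00100100101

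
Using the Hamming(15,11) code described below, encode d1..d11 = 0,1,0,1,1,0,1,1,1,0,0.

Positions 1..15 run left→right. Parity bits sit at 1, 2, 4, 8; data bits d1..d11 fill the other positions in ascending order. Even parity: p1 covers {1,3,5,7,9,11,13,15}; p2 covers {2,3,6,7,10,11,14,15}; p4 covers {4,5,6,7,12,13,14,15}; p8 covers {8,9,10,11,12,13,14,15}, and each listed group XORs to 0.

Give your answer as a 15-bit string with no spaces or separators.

100010101011100

Place data at non-parity positions: p1 p2 0 p4 1 0 1 p8 1 0 1 1 1 0 0
p1 (pos 1,3,5,7,9,11,13,15): XOR of data positions = 0⊕1⊕1⊕1⊕1⊕1⊕0 = 1
p2 (pos 2,3,6,7,10,11,14,15): XOR of data positions = 0⊕0⊕1⊕0⊕1⊕0⊕0 = 0
p4 (pos 4,5,6,7,12,13,14,15): XOR of data positions = 1⊕0⊕1⊕1⊕1⊕0⊕0 = 0
p8 (pos 8,9,10,11,12,13,14,15): XOR of data positions = 1⊕0⊕1⊕1⊕1⊕0⊕0 = 0
Codeword: 100010101011100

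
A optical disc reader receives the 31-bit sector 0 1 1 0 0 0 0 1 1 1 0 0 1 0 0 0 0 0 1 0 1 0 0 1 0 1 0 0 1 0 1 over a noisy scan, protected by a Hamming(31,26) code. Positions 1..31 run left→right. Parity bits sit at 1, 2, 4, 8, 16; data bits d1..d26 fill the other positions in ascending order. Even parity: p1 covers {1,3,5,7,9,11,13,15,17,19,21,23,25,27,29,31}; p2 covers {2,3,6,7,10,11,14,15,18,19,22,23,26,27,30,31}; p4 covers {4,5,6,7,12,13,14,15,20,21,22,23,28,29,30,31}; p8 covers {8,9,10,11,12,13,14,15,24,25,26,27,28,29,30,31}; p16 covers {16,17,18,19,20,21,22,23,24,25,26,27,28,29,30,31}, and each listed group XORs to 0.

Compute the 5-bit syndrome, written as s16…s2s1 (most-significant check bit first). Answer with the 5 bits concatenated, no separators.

00001

s1 (pos 1,3,5,7,9,11,13,15,17,19,21,23,25,27,29,31): 0⊕1⊕0⊕0⊕1⊕0⊕1⊕0⊕0⊕1⊕1⊕0⊕0⊕0⊕1⊕1 = 1
s2 (pos 2,3,6,7,10,11,14,15,18,19,22,23,26,27,30,31): 1⊕1⊕0⊕0⊕1⊕0⊕0⊕0⊕0⊕1⊕0⊕0⊕1⊕0⊕0⊕1 = 0
s4 (pos 4,5,6,7,12,13,14,15,20,21,22,23,28,29,30,31): 0⊕0⊕0⊕0⊕0⊕1⊕0⊕0⊕0⊕1⊕0⊕0⊕0⊕1⊕0⊕1 = 0
s8 (pos 8,9,10,11,12,13,14,15,24,25,26,27,28,29,30,31): 1⊕1⊕1⊕0⊕0⊕1⊕0⊕0⊕1⊕0⊕1⊕0⊕0⊕1⊕0⊕1 = 0
s16 (pos 16,17,18,19,20,21,22,23,24,25,26,27,28,29,30,31): 0⊕0⊕0⊕1⊕0⊕1⊕0⊕0⊕1⊕0⊕1⊕0⊕0⊕1⊕0⊕1 = 0
Syndrome s16…s1 = 00001 → error at position 1.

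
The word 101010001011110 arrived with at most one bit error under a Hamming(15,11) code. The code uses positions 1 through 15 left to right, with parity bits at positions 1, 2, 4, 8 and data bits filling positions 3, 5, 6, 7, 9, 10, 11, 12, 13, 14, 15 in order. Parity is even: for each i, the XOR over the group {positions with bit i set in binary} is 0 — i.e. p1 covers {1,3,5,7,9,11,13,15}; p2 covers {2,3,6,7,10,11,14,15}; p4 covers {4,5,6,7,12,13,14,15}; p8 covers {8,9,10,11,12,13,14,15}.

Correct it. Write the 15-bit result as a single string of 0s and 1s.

101010001111110

s1 (pos 1,3,5,7,9,11,13,15): 1⊕1⊕1⊕0⊕1⊕1⊕1⊕0 = 0
s2 (pos 2,3,6,7,10,11,14,15): 0⊕1⊕0⊕0⊕0⊕1⊕1⊕0 = 1
s4 (pos 4,5,6,7,12,13,14,15): 0⊕1⊕0⊕0⊕1⊕1⊕1⊕0 = 0
s8 (pos 8,9,10,11,12,13,14,15): 0⊕1⊕0⊕1⊕1⊕1⊕1⊕0 = 1
Syndrome s8…s1 = 1010 → error at position 10.
Flip position 10: 101010001011110 → 101010001111110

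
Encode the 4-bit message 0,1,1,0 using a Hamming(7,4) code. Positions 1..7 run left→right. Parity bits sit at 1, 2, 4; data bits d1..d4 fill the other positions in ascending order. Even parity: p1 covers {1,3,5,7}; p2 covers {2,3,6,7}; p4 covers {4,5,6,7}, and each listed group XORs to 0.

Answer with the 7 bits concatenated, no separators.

Place data at non-parity positions: p1 p2 0 p4 1 1 0
p1 (pos 1,3,5,7): XOR of data positions = 0⊕1⊕0 = 1
p2 (pos 2,3,6,7): XOR of data positions = 0⊕1⊕0 = 1
p4 (pos 4,5,6,7): XOR of data positions = 1⊕1⊕0 = 0
Codeword: 1100110

1100110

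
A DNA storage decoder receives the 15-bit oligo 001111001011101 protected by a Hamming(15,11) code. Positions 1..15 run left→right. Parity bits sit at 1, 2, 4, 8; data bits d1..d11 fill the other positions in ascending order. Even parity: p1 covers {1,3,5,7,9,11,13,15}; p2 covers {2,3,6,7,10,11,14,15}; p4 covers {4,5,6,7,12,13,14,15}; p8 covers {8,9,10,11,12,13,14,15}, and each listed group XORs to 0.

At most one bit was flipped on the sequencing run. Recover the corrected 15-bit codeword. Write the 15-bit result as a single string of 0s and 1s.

s1 (pos 1,3,5,7,9,11,13,15): 0⊕1⊕1⊕0⊕1⊕1⊕1⊕1 = 0
s2 (pos 2,3,6,7,10,11,14,15): 0⊕1⊕1⊕0⊕0⊕1⊕0⊕1 = 0
s4 (pos 4,5,6,7,12,13,14,15): 1⊕1⊕1⊕0⊕1⊕1⊕0⊕1 = 0
s8 (pos 8,9,10,11,12,13,14,15): 0⊕1⊕0⊕1⊕1⊕1⊕0⊕1 = 1
Syndrome s8…s1 = 1000 → error at position 8.
Flip position 8: 001111001011101 → 001111011011101

001111011011101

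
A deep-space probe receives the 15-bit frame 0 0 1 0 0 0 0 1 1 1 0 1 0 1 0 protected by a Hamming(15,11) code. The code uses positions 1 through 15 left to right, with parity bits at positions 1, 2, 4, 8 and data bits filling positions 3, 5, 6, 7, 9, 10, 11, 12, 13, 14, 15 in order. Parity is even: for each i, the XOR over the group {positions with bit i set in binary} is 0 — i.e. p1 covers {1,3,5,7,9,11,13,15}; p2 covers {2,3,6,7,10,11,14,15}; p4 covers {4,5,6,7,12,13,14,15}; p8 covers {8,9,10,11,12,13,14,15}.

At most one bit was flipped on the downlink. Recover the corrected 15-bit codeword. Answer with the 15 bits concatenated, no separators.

s1 (pos 1,3,5,7,9,11,13,15): 0⊕1⊕0⊕0⊕1⊕0⊕0⊕0 = 0
s2 (pos 2,3,6,7,10,11,14,15): 0⊕1⊕0⊕0⊕1⊕0⊕1⊕0 = 1
s4 (pos 4,5,6,7,12,13,14,15): 0⊕0⊕0⊕0⊕1⊕0⊕1⊕0 = 0
s8 (pos 8,9,10,11,12,13,14,15): 1⊕1⊕1⊕0⊕1⊕0⊕1⊕0 = 1
Syndrome s8…s1 = 1010 → error at position 10.
Flip position 10: 001000011101010 → 001000011001010

001000011001010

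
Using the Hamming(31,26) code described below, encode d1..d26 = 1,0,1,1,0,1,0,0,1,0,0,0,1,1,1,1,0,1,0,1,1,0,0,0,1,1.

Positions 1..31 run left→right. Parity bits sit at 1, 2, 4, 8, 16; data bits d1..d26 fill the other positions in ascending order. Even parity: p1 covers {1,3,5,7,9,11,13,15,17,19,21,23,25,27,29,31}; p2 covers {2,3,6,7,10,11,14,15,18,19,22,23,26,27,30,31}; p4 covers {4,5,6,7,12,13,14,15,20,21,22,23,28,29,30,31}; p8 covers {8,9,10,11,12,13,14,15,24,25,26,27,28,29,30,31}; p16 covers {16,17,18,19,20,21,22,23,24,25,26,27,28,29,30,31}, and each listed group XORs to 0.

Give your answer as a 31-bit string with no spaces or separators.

Place data at non-parity positions: p1 p2 1 p4 0 1 1 p8 0 1 0 0 1 0 0 p16 0 1 1 1 1 0 1 0 1 1 0 0 0 1 1
p1 (pos 1,3,5,7,9,11,13,15,17,19,21,23,25,27,29,31): XOR of data positions = 1⊕0⊕1⊕0⊕0⊕1⊕0⊕0⊕1⊕1⊕1⊕1⊕0⊕0⊕1 = 0
p2 (pos 2,3,6,7,10,11,14,15,18,19,22,23,26,27,30,31): XOR of data positions = 1⊕1⊕1⊕1⊕0⊕0⊕0⊕1⊕1⊕0⊕1⊕1⊕0⊕1⊕1 = 0
p4 (pos 4,5,6,7,12,13,14,15,20,21,22,23,28,29,30,31): XOR of data positions = 0⊕1⊕1⊕0⊕1⊕0⊕0⊕1⊕1⊕0⊕1⊕0⊕0⊕1⊕1 = 0
p8 (pos 8,9,10,11,12,13,14,15,24,25,26,27,28,29,30,31): XOR of data positions = 0⊕1⊕0⊕0⊕1⊕0⊕0⊕0⊕1⊕1⊕0⊕0⊕0⊕1⊕1 = 0
p16 (pos 16,17,18,19,20,21,22,23,24,25,26,27,28,29,30,31): XOR of data positions = 0⊕1⊕1⊕1⊕1⊕0⊕1⊕0⊕1⊕1⊕0⊕0⊕0⊕1⊕1 = 1
Codeword: 0010011001001001011110101100011

0010011001001001011110101100011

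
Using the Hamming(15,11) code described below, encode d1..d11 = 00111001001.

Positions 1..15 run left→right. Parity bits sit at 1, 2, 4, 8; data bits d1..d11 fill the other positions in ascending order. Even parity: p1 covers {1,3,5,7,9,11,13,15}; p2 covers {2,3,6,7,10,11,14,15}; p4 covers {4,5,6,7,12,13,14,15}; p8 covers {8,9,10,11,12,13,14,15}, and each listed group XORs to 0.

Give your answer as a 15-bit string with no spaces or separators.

Place data at non-parity positions: p1 p2 0 p4 0 1 1 p8 1 0 0 1 0 0 1
p1 (pos 1,3,5,7,9,11,13,15): XOR of data positions = 0⊕0⊕1⊕1⊕0⊕0⊕1 = 1
p2 (pos 2,3,6,7,10,11,14,15): XOR of data positions = 0⊕1⊕1⊕0⊕0⊕0⊕1 = 1
p4 (pos 4,5,6,7,12,13,14,15): XOR of data positions = 0⊕1⊕1⊕1⊕0⊕0⊕1 = 0
p8 (pos 8,9,10,11,12,13,14,15): XOR of data positions = 1⊕0⊕0⊕1⊕0⊕0⊕1 = 1
Codeword: 110001111001001

110001111001001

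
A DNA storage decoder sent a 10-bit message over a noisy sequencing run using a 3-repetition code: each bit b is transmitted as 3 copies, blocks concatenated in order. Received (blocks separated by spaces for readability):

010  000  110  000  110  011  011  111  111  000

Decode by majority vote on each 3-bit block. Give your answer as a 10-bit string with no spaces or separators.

Block 1 (010): 1 one → 0
Block 2 (000): 0 ones → 0
Block 3 (110): 2 ones → 1
Block 4 (000): 0 ones → 0
Block 5 (110): 2 ones → 1
Block 6 (011): 2 ones → 1
Block 7 (011): 2 ones → 1
Block 8 (111): 3 ones → 1
Block 9 (111): 3 ones → 1
Block 10 (000): 0 ones → 0

0010111110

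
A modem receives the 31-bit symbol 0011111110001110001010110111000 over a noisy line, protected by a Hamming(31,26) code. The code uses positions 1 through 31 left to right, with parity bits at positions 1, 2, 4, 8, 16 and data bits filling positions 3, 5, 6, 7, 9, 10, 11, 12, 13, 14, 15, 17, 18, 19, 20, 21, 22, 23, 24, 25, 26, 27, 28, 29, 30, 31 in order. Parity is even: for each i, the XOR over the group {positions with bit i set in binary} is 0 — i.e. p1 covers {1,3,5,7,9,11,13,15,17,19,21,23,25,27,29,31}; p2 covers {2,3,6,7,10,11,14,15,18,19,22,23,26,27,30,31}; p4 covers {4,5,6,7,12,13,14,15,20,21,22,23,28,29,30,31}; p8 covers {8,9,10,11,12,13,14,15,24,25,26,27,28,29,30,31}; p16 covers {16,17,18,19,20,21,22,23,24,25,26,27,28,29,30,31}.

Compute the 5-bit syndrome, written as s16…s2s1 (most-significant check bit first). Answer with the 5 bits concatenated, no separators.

11010

s1 (pos 1,3,5,7,9,11,13,15,17,19,21,23,25,27,29,31): 0⊕1⊕1⊕1⊕1⊕0⊕1⊕1⊕0⊕1⊕1⊕1⊕0⊕1⊕0⊕0 = 0
s2 (pos 2,3,6,7,10,11,14,15,18,19,22,23,26,27,30,31): 0⊕1⊕1⊕1⊕0⊕0⊕1⊕1⊕0⊕1⊕0⊕1⊕1⊕1⊕0⊕0 = 1
s4 (pos 4,5,6,7,12,13,14,15,20,21,22,23,28,29,30,31): 1⊕1⊕1⊕1⊕0⊕1⊕1⊕1⊕0⊕1⊕0⊕1⊕1⊕0⊕0⊕0 = 0
s8 (pos 8,9,10,11,12,13,14,15,24,25,26,27,28,29,30,31): 1⊕1⊕0⊕0⊕0⊕1⊕1⊕1⊕1⊕0⊕1⊕1⊕1⊕0⊕0⊕0 = 1
s16 (pos 16,17,18,19,20,21,22,23,24,25,26,27,28,29,30,31): 0⊕0⊕0⊕1⊕0⊕1⊕0⊕1⊕1⊕0⊕1⊕1⊕1⊕0⊕0⊕0 = 1
Syndrome s16…s1 = 11010 → error at position 26.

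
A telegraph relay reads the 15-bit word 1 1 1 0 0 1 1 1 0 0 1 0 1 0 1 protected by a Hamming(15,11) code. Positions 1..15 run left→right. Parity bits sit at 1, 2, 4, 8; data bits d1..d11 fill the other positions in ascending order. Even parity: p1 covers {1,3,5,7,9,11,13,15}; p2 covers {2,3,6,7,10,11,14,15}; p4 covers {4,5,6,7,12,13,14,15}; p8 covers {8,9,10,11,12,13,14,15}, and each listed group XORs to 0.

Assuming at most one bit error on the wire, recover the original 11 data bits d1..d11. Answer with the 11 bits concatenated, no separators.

s1 (pos 1,3,5,7,9,11,13,15): 1⊕1⊕0⊕1⊕0⊕1⊕1⊕1 = 0
s2 (pos 2,3,6,7,10,11,14,15): 1⊕1⊕1⊕1⊕0⊕1⊕0⊕1 = 0
s4 (pos 4,5,6,7,12,13,14,15): 0⊕0⊕1⊕1⊕0⊕1⊕0⊕1 = 0
s8 (pos 8,9,10,11,12,13,14,15): 1⊕0⊕0⊕1⊕0⊕1⊕0⊕1 = 0
Syndrome s8…s1 = 0000 → no error.
Read data bits from positions 3,5,6,7,9,10,11,12,13,14,15: 10110010101

10110010101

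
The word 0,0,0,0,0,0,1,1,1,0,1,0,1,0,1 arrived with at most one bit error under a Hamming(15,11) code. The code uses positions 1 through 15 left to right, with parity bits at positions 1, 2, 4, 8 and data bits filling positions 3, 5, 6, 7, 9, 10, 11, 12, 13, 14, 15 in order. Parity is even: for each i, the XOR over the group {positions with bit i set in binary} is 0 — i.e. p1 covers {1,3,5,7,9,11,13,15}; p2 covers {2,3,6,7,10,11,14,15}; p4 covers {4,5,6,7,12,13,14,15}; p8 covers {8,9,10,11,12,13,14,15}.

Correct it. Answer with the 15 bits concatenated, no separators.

000000111010100

s1 (pos 1,3,5,7,9,11,13,15): 0⊕0⊕0⊕1⊕1⊕1⊕1⊕1 = 1
s2 (pos 2,3,6,7,10,11,14,15): 0⊕0⊕0⊕1⊕0⊕1⊕0⊕1 = 1
s4 (pos 4,5,6,7,12,13,14,15): 0⊕0⊕0⊕1⊕0⊕1⊕0⊕1 = 1
s8 (pos 8,9,10,11,12,13,14,15): 1⊕1⊕0⊕1⊕0⊕1⊕0⊕1 = 1
Syndrome s8…s1 = 1111 → error at position 15.
Flip position 15: 000000111010101 → 000000111010100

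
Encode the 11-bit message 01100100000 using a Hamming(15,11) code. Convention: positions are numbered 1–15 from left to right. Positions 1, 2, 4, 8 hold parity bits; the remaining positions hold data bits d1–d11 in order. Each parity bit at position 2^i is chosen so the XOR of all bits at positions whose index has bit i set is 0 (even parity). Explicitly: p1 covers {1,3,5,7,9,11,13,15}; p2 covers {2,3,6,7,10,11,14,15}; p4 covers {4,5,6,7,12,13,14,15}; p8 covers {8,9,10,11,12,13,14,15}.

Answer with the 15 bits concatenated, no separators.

100011010100000

Place data at non-parity positions: p1 p2 0 p4 1 1 0 p8 0 1 0 0 0 0 0
p1 (pos 1,3,5,7,9,11,13,15): XOR of data positions = 0⊕1⊕0⊕0⊕0⊕0⊕0 = 1
p2 (pos 2,3,6,7,10,11,14,15): XOR of data positions = 0⊕1⊕0⊕1⊕0⊕0⊕0 = 0
p4 (pos 4,5,6,7,12,13,14,15): XOR of data positions = 1⊕1⊕0⊕0⊕0⊕0⊕0 = 0
p8 (pos 8,9,10,11,12,13,14,15): XOR of data positions = 0⊕1⊕0⊕0⊕0⊕0⊕0 = 1
Codeword: 100011010100000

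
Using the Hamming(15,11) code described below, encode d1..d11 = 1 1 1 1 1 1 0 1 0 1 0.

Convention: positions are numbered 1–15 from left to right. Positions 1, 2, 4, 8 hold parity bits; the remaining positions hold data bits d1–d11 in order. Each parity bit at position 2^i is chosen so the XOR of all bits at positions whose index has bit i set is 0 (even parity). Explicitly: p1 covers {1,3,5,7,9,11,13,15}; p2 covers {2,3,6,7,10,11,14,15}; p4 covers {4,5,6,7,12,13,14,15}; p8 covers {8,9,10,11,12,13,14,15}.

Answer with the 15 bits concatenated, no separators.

011111101101010

Place data at non-parity positions: p1 p2 1 p4 1 1 1 p8 1 1 0 1 0 1 0
p1 (pos 1,3,5,7,9,11,13,15): XOR of data positions = 1⊕1⊕1⊕1⊕0⊕0⊕0 = 0
p2 (pos 2,3,6,7,10,11,14,15): XOR of data positions = 1⊕1⊕1⊕1⊕0⊕1⊕0 = 1
p4 (pos 4,5,6,7,12,13,14,15): XOR of data positions = 1⊕1⊕1⊕1⊕0⊕1⊕0 = 1
p8 (pos 8,9,10,11,12,13,14,15): XOR of data positions = 1⊕1⊕0⊕1⊕0⊕1⊕0 = 0
Codeword: 011111101101010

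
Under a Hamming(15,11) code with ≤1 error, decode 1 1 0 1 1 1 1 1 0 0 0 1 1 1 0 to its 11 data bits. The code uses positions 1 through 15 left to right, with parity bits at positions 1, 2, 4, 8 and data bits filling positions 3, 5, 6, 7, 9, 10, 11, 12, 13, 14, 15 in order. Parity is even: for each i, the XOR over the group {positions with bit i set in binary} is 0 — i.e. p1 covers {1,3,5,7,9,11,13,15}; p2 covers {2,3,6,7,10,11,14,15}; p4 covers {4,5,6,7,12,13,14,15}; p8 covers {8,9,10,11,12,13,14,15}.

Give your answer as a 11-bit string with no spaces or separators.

01110001110

s1 (pos 1,3,5,7,9,11,13,15): 1⊕0⊕1⊕1⊕0⊕0⊕1⊕0 = 0
s2 (pos 2,3,6,7,10,11,14,15): 1⊕0⊕1⊕1⊕0⊕0⊕1⊕0 = 0
s4 (pos 4,5,6,7,12,13,14,15): 1⊕1⊕1⊕1⊕1⊕1⊕1⊕0 = 1
s8 (pos 8,9,10,11,12,13,14,15): 1⊕0⊕0⊕0⊕1⊕1⊕1⊕0 = 0
Syndrome s8…s1 = 0100 → error at position 4.
Flip position 4: 110111110001110 → 110011110001110
Read data bits from positions 3,5,6,7,9,10,11,12,13,14,15: 01110001110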